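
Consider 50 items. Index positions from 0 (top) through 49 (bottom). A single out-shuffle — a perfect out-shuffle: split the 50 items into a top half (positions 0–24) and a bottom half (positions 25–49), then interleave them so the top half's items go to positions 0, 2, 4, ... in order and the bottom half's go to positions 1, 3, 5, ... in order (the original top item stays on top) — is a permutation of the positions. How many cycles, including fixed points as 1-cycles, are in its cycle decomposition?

6

Trace each unvisited position around until it returns:
(0) (1 2 4 8 16 32 ... len 21) (3 6 12 24 48 47 ... len 21) (7 14 28) (21 42 35) (49)
6 cycles in total.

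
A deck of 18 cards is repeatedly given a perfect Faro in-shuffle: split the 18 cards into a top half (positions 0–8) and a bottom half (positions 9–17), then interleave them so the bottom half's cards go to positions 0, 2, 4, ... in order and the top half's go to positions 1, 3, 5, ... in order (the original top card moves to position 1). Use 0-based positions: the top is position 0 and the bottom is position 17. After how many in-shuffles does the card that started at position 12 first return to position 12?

18

Follow position 12 under repeated in-shuffles:
12 → 6 → 13 → 8 → 17 → 16 → 14 → 10 → 2 → 5 → 11 → 4 → 9 → 0 → 1 → 3 → 7 → 15 → 12
It first returns after 18 in-shuffles.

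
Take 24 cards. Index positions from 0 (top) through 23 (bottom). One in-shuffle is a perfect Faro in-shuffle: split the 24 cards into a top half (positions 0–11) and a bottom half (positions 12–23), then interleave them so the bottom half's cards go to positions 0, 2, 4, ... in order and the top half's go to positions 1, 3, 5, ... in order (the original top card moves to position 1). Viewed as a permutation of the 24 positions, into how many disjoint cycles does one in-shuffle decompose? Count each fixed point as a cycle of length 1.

2

Trace each unvisited position around until it returns:
(0 1 3 7 15 6 ... len 20) (4 9 19 14)
2 cycles in total.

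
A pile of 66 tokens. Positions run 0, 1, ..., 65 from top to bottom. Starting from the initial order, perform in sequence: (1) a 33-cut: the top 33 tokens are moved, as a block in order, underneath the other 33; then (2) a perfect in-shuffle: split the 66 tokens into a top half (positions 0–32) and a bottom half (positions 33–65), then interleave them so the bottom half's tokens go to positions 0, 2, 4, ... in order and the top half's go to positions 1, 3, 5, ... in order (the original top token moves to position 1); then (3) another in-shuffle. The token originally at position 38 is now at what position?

Track the token from position 38 forward through each operation:
  after op 1 (cut 33): 38 → 5
  after op 2 (in-shuffle): 5 → 11
  after op 3 (in-shuffle): 11 → 23

23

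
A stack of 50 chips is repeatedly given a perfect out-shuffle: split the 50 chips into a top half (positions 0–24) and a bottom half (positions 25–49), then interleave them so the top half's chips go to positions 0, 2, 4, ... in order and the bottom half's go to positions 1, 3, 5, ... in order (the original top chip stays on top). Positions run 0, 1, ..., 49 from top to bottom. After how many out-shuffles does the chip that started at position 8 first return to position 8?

Follow position 8 under repeated out-shuffles:
8 → 16 → 32 → 15 → 30 → 11 → 22 → 44 → ... → 8 (length 21)
It first returns after 21 out-shuffles.

21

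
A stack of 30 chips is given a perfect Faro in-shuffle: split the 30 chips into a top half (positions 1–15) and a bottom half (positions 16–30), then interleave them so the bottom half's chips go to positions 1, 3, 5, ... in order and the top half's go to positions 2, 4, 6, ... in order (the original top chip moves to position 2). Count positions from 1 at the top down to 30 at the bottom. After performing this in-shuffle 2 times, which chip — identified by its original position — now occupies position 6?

17

Work backwards from position 6, undoing one in-shuffle at a time:
6 ← 3 ← 17
So the chip now at position 6 started at position 17.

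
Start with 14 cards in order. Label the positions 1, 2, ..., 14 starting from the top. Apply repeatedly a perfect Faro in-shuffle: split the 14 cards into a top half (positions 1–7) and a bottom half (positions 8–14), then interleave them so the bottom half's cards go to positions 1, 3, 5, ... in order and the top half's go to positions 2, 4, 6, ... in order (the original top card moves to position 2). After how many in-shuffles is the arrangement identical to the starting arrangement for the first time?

The in-shuffle permutes the 14 positions with cycle lengths [2, 4, 4, 4].
Every card is home exactly when every cycle has completed a whole number of laps, i.e. after lcm(2, 4) = 4 in-shuffles.

4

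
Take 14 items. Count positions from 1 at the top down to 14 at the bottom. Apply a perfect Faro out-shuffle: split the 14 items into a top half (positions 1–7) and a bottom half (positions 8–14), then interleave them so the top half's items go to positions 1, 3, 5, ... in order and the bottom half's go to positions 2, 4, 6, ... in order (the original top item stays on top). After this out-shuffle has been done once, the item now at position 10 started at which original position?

12

Work backwards from position 10, undoing one out-shuffle at a time:
10 ← 12
So the item now at position 10 started at position 12.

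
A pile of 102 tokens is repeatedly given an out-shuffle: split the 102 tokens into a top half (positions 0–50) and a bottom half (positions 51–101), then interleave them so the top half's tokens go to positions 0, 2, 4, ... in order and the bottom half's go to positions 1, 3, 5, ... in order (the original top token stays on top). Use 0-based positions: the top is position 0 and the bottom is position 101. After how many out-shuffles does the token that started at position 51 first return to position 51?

Follow position 51 under repeated out-shuffles:
51 → 1 → 2 → 4 → 8 → 16 → 32 → 64 → ... → 51 (length 100)
It first returns after 100 out-shuffles.

100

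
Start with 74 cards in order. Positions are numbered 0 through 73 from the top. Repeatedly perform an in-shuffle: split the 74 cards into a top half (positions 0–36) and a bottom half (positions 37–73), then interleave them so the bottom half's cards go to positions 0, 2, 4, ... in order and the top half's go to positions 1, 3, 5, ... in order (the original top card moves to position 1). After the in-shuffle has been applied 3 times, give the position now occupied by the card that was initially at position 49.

Track the card's position through each in-shuffle:
49 → 24 → 49 → 24

24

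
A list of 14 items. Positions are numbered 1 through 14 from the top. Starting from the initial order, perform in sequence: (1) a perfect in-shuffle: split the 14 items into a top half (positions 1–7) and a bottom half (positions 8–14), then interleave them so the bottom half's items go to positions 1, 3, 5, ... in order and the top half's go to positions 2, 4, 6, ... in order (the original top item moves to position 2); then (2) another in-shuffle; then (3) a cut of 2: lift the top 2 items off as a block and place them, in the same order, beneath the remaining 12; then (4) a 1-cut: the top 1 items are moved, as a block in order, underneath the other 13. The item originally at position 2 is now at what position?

Track the item from position 2 forward through each operation:
  after op 1 (in-shuffle): 2 → 4
  after op 2 (in-shuffle): 4 → 8
  after op 3 (cut 2): 8 → 6
  after op 4 (cut 1): 6 → 5

5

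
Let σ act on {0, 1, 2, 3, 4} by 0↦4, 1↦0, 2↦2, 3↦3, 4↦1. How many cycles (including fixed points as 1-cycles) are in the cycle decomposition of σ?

3

Cycle decomposition: (0 4 1) (2) (3).
3 cycles.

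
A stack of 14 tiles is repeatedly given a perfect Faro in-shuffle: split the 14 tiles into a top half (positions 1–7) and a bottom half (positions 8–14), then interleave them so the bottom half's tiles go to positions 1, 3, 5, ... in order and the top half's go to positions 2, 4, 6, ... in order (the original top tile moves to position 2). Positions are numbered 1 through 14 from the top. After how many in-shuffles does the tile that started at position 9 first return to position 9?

Follow position 9 under repeated in-shuffles:
9 → 3 → 6 → 12 → 9
It first returns after 4 in-shuffles.

4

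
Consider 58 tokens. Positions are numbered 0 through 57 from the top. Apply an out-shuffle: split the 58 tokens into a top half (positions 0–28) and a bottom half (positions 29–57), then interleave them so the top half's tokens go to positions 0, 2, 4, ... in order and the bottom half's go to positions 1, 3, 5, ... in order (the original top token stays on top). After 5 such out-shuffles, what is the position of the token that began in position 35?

Track the token's position through each out-shuffle:
35 → 13 → 26 → 52 → 47 → 37

37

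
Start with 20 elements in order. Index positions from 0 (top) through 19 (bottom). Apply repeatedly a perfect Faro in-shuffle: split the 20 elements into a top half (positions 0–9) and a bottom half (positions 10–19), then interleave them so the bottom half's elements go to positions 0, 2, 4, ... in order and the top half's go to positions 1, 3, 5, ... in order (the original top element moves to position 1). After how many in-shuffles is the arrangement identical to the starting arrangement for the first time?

6

The in-shuffle permutes the 20 positions with cycle lengths [2, 3, 3, 6, 6].
Every element is home exactly when every cycle has completed a whole number of laps, i.e. after lcm(2, 3, 6) = 6 in-shuffles.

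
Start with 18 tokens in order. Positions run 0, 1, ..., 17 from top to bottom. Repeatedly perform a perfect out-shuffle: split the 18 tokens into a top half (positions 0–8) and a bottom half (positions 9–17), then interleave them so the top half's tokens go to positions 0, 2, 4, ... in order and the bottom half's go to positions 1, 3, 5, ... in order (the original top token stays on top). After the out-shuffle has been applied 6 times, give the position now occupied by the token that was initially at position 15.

Track the token's position through each out-shuffle:
15 → 13 → 9 → 1 → 2 → 4 → 8

8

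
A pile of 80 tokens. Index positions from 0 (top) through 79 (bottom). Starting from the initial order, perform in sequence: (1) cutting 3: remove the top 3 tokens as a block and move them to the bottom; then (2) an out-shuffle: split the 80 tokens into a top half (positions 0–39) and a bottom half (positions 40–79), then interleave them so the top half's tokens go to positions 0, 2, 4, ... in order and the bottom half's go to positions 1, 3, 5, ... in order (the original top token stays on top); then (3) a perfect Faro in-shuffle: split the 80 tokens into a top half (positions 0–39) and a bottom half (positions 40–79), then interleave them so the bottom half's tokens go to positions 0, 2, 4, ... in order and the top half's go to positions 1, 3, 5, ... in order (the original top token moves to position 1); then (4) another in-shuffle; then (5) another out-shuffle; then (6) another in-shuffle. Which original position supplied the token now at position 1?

33

Undo the operations in reverse order, starting from position 1:
  undo op 6 (in-shuffle, from top half): 1 ← 0
  undo op 5 (out-shuffle, from top half): 0 ← 0
  undo op 4 (in-shuffle, from bottom half): 0 ← 40
  undo op 3 (in-shuffle, from bottom half): 40 ← 60
  undo op 2 (out-shuffle, from top half): 60 ← 30
  undo op 1 (cut 3): 30 ← 33
So the token at position 1 came from original position 33.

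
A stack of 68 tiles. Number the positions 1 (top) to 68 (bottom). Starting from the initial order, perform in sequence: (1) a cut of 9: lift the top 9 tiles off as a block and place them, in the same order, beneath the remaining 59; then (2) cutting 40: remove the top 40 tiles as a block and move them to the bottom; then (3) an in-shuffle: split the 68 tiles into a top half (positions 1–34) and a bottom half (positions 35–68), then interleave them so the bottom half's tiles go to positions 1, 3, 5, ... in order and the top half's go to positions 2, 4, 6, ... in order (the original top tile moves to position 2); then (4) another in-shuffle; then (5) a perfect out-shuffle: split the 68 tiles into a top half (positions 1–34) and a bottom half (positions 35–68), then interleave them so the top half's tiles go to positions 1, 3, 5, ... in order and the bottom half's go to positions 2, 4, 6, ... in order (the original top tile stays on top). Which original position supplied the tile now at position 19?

Undo the operations in reverse order, starting from position 19:
  undo op 5 (out-shuffle, from top half): 19 ← 10
  undo op 4 (in-shuffle, from top half): 10 ← 5
  undo op 3 (in-shuffle, from bottom half): 5 ← 37
  undo op 2 (cut 40): 37 ← 9
  undo op 1 (cut 9): 9 ← 18
So the tile at position 19 came from original position 18.

18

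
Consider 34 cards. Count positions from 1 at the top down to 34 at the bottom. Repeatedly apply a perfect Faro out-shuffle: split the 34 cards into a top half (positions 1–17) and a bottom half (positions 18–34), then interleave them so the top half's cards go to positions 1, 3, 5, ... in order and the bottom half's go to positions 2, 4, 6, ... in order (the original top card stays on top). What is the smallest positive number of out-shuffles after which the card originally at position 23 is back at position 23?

Follow position 23 under repeated out-shuffles:
23 → 12 → 23
It first returns after 2 out-shuffles.

2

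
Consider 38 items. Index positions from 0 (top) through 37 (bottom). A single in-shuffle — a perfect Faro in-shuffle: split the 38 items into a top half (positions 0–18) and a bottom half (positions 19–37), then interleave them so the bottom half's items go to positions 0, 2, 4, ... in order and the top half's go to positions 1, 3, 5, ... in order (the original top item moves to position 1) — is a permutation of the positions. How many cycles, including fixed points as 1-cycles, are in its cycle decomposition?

4

Trace each unvisited position around until it returns:
(0 1 3 7 15 31 ... len 12) (2 5 11 23 8 17 ... len 12) (6 13 27 16 33 28 ... len 12) (12 25)
4 cycles in total.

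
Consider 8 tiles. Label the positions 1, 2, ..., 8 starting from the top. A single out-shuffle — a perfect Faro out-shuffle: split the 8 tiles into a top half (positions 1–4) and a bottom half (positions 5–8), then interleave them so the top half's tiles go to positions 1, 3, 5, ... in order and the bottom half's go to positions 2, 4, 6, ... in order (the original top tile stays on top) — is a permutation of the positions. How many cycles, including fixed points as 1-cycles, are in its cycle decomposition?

Trace each unvisited position around until it returns:
(1) (2 3 5) (4 7 6) (8)
4 cycles in total.

4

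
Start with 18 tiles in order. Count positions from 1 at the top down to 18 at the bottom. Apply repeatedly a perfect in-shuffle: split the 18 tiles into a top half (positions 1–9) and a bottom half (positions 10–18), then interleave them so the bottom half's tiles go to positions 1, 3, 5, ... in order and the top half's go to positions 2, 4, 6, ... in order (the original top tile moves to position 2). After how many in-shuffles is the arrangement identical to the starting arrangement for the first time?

The in-shuffle permutes the 18 positions with cycle lengths [18].
Every tile is home exactly when every cycle has completed a whole number of laps, i.e. after lcm(18) = 18 in-shuffles.

18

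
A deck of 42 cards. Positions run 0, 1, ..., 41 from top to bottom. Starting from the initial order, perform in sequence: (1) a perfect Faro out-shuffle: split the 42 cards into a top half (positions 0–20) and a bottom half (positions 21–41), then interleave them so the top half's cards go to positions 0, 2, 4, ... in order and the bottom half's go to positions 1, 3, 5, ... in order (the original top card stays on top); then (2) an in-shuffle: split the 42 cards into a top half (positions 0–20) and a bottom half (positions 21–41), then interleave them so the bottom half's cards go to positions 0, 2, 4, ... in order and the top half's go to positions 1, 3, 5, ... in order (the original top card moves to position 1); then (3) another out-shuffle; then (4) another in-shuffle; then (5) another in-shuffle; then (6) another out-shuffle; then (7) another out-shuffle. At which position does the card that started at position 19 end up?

Track the card from position 19 forward through each operation:
  after op 1 (out-shuffle): 19 → 38
  after op 2 (in-shuffle): 38 → 34
  after op 3 (out-shuffle): 34 → 27
  after op 4 (in-shuffle): 27 → 12
  after op 5 (in-shuffle): 12 → 25
  after op 6 (out-shuffle): 25 → 9
  after op 7 (out-shuffle): 9 → 18

18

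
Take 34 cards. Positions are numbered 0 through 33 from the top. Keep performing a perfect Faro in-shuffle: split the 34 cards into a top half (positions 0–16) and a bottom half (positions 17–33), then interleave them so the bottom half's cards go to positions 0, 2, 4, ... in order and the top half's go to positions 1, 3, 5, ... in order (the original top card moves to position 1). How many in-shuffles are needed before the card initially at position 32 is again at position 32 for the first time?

12

Follow position 32 under repeated in-shuffles:
32 → 30 → 26 → 18 → 2 → 5 → 11 → 23 → 12 → 25 → 16 → 33 → 32
It first returns after 12 in-shuffles.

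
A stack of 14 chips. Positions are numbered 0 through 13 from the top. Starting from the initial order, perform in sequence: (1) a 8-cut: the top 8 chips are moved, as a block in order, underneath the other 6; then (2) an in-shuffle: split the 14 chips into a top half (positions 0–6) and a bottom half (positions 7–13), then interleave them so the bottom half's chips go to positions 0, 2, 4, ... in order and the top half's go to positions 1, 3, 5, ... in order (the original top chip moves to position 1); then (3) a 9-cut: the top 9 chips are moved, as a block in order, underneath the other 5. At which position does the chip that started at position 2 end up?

Track the chip from position 2 forward through each operation:
  after op 1 (cut 8): 2 → 8
  after op 2 (in-shuffle): 8 → 2
  after op 3 (cut 9): 2 → 7

7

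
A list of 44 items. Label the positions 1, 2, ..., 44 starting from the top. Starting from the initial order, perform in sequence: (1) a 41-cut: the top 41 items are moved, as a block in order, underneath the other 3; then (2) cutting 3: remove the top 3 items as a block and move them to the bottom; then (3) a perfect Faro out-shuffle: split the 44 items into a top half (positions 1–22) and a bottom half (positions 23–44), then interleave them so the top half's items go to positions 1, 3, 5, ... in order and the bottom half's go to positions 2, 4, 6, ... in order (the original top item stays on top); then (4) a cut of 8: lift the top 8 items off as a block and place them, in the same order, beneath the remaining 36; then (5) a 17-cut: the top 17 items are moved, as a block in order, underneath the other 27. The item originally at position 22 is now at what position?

Track the item from position 22 forward through each operation:
  after op 1 (cut 41): 22 → 25
  after op 2 (cut 3): 25 → 22
  after op 3 (out-shuffle): 22 → 43
  after op 4 (cut 8): 43 → 35
  after op 5 (cut 17): 35 → 18

18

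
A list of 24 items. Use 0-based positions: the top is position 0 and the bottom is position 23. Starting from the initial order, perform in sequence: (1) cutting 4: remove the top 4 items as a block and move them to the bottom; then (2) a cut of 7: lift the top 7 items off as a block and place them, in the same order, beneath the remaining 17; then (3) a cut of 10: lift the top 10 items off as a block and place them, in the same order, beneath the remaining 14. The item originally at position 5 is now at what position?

8

Track the item from position 5 forward through each operation:
  after op 1 (cut 4): 5 → 1
  after op 2 (cut 7): 1 → 18
  after op 3 (cut 10): 18 → 8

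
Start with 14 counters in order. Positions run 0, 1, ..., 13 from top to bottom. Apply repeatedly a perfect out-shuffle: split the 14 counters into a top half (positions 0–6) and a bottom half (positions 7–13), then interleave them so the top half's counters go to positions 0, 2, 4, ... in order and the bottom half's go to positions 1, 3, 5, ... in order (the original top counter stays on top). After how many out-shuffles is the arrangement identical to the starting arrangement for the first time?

The out-shuffle permutes the 14 positions with cycle lengths [1, 1, 12].
Every counter is home exactly when every cycle has completed a whole number of laps, i.e. after lcm(1, 12) = 12 out-shuffles.

12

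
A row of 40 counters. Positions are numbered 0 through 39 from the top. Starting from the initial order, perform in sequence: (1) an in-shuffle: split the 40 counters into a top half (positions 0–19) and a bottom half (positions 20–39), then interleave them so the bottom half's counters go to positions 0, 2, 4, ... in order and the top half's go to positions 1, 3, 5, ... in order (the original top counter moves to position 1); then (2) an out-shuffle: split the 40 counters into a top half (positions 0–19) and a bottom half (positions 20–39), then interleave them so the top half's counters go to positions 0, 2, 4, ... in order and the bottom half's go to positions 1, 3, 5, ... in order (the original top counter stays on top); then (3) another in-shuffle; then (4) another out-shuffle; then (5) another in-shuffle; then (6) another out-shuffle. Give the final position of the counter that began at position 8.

Track the counter from position 8 forward through each operation:
  after op 1 (in-shuffle): 8 → 17
  after op 2 (out-shuffle): 17 → 34
  after op 3 (in-shuffle): 34 → 28
  after op 4 (out-shuffle): 28 → 17
  after op 5 (in-shuffle): 17 → 35
  after op 6 (out-shuffle): 35 → 31

31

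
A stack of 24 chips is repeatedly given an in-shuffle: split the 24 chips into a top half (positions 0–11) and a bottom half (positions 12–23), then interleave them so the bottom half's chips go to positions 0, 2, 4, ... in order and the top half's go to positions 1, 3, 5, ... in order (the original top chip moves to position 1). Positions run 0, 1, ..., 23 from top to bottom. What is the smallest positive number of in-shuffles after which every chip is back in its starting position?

The in-shuffle permutes the 24 positions with cycle lengths [4, 20].
Every chip is home exactly when every cycle has completed a whole number of laps, i.e. after lcm(4, 20) = 20 in-shuffles.

20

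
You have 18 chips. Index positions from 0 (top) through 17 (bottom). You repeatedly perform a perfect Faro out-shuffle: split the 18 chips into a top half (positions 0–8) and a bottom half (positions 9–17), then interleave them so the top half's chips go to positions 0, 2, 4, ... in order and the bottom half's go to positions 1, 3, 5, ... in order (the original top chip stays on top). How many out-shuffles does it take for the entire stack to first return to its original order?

The out-shuffle permutes the 18 positions with cycle lengths [1, 1, 8, 8].
Every chip is home exactly when every cycle has completed a whole number of laps, i.e. after lcm(1, 8) = 8 out-shuffles.

8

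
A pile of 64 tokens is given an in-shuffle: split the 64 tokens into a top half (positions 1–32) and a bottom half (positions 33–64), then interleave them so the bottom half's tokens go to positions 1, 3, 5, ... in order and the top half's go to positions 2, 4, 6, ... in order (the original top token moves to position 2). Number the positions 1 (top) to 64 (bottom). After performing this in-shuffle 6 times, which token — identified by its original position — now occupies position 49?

Work backwards from position 49, undoing one in-shuffle at a time:
49 ← 57 ← 61 ← 63 ← 64 ← 32 ← 16
So the token now at position 49 started at position 16.

16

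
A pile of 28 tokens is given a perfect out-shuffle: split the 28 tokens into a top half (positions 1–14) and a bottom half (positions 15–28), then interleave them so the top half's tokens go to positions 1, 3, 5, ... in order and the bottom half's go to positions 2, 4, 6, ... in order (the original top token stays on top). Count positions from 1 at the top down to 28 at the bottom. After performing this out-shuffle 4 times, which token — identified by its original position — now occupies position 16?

7

Work backwards from position 16, undoing one out-shuffle at a time:
16 ← 22 ← 25 ← 13 ← 7
So the token now at position 16 started at position 7.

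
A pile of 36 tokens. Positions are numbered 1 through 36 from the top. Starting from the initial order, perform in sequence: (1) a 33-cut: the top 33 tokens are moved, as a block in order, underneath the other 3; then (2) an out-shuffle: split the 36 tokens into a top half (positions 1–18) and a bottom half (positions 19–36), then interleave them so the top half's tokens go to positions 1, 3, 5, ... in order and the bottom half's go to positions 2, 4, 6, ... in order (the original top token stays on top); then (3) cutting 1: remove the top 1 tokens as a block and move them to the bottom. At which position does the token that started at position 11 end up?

26

Track the token from position 11 forward through each operation:
  after op 1 (cut 33): 11 → 14
  after op 2 (out-shuffle): 14 → 27
  after op 3 (cut 1): 27 → 26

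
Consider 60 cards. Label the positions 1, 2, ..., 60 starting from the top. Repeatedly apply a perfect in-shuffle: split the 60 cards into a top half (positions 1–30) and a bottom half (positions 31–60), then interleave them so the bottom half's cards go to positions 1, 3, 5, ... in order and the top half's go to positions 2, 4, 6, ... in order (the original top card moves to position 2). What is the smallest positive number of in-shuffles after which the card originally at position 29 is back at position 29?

Follow position 29 under repeated in-shuffles:
29 → 58 → 55 → 49 → 37 → 13 → 26 → 52 → ... → 29 (length 60)
It first returns after 60 in-shuffles.

60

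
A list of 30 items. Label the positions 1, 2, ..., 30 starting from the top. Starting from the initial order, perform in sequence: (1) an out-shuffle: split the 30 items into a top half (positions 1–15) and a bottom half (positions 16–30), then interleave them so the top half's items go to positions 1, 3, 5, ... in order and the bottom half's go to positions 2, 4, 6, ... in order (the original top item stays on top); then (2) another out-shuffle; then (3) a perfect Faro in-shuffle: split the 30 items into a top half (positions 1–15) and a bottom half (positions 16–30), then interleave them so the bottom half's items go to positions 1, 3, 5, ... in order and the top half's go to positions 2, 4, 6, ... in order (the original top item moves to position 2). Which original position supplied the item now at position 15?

21

Undo the operations in reverse order, starting from position 15:
  undo op 3 (in-shuffle, from bottom half): 15 ← 23
  undo op 2 (out-shuffle, from top half): 23 ← 12
  undo op 1 (out-shuffle, from bottom half): 12 ← 21
So the item at position 15 came from original position 21.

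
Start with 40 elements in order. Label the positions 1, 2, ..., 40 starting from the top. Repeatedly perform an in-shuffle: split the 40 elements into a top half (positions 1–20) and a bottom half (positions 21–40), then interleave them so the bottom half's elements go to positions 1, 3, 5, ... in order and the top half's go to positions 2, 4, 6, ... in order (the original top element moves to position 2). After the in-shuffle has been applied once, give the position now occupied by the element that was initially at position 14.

28

Track the element's position through each in-shuffle:
14 → 28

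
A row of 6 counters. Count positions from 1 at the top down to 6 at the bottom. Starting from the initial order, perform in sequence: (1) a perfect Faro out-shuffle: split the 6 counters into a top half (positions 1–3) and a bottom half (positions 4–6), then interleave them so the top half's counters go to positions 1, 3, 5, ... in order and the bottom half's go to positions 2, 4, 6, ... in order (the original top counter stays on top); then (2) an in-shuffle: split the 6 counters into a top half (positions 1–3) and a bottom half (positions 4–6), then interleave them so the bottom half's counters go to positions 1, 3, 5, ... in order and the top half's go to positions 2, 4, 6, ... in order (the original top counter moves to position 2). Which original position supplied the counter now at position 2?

Undo the operations in reverse order, starting from position 2:
  undo op 2 (in-shuffle, from top half): 2 ← 1
  undo op 1 (out-shuffle, from top half): 1 ← 1
So the counter at position 2 came from original position 1.

1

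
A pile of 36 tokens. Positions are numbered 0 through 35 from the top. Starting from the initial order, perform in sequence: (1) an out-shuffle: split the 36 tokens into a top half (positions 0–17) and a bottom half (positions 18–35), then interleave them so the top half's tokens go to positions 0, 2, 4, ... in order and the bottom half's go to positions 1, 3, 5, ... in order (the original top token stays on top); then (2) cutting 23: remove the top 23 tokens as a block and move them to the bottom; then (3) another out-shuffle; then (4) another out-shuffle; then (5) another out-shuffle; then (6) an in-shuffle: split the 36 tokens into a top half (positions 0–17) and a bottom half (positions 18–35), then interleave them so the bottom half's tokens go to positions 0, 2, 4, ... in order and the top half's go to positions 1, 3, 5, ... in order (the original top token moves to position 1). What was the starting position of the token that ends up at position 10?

19

Undo the operations in reverse order, starting from position 10:
  undo op 6 (in-shuffle, from bottom half): 10 ← 23
  undo op 5 (out-shuffle, from bottom half): 23 ← 29
  undo op 4 (out-shuffle, from bottom half): 29 ← 32
  undo op 3 (out-shuffle, from top half): 32 ← 16
  undo op 2 (cut 23): 16 ← 3
  undo op 1 (out-shuffle, from bottom half): 3 ← 19
So the token at position 10 came from original position 19.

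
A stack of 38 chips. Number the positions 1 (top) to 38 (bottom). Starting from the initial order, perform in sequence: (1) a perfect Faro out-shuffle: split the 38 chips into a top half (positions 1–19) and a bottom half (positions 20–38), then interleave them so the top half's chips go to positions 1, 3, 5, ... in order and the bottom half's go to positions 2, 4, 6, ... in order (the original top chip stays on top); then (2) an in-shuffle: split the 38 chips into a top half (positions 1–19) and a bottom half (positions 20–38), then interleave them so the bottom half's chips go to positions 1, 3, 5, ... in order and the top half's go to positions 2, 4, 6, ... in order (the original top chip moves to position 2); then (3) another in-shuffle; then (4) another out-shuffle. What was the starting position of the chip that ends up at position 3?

Undo the operations in reverse order, starting from position 3:
  undo op 4 (out-shuffle, from top half): 3 ← 2
  undo op 3 (in-shuffle, from top half): 2 ← 1
  undo op 2 (in-shuffle, from bottom half): 1 ← 20
  undo op 1 (out-shuffle, from bottom half): 20 ← 29
So the chip at position 3 came from original position 29.

29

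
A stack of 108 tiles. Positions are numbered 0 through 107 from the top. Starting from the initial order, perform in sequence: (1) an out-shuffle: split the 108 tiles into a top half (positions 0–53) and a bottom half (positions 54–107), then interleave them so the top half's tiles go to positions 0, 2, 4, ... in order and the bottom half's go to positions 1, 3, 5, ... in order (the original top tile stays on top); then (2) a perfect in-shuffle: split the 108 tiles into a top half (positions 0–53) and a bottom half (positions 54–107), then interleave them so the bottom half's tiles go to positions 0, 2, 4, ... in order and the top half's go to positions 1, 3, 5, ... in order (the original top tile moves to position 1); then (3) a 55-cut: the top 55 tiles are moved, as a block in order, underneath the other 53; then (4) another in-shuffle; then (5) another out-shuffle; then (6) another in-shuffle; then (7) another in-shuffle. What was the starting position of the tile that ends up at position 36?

19

Undo the operations in reverse order, starting from position 36:
  undo op 7 (in-shuffle, from bottom half): 36 ← 72
  undo op 6 (in-shuffle, from bottom half): 72 ← 90
  undo op 5 (out-shuffle, from top half): 90 ← 45
  undo op 4 (in-shuffle, from top half): 45 ← 22
  undo op 3 (cut 55): 22 ← 77
  undo op 2 (in-shuffle, from top half): 77 ← 38
  undo op 1 (out-shuffle, from top half): 38 ← 19
So the tile at position 36 came from original position 19.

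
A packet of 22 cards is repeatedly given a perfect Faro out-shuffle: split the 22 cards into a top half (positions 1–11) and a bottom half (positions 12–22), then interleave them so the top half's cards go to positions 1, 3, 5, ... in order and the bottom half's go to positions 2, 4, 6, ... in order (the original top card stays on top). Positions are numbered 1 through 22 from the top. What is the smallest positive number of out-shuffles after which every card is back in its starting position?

The out-shuffle permutes the 22 positions with cycle lengths [1, 1, 2, 3, 3, 6, 6].
Every card is home exactly when every cycle has completed a whole number of laps, i.e. after lcm(1, 2, 3, 6) = 6 out-shuffles.

6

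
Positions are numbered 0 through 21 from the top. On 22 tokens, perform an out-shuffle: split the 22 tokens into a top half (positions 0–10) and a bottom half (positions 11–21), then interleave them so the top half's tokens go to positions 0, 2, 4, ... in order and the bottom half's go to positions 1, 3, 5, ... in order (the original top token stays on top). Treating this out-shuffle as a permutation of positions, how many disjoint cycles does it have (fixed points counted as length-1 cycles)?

Trace each unvisited position around until it returns:
(0) (1 2 4 8 16 11) (3 6 12) (5 10 20 19 17 13) (7 14) (9 18 15) (21)
7 cycles in total.

7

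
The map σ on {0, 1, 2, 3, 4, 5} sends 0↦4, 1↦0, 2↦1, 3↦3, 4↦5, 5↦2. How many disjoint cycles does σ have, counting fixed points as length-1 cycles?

Cycle decomposition: (0 4 5 2 1) (3).
2 cycles.

2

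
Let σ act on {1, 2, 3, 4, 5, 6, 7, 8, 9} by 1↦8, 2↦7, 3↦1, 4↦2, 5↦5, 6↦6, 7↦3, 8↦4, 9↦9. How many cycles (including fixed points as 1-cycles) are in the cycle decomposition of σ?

4

Cycle decomposition: (1 8 4 2 7 3) (5) (6) (9).
4 cycles.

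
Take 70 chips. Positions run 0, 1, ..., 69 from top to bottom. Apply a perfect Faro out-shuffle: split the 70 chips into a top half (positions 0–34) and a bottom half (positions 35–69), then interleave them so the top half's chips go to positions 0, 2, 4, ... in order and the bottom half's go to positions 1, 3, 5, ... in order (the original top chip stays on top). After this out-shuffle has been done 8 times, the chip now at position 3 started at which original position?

Work backwards from position 3, undoing one out-shuffle at a time:
3 ← 36 ← 18 ← 9 ← 39 ← 54 ← 27 ← 48 ← 24
So the chip now at position 3 started at position 24.

24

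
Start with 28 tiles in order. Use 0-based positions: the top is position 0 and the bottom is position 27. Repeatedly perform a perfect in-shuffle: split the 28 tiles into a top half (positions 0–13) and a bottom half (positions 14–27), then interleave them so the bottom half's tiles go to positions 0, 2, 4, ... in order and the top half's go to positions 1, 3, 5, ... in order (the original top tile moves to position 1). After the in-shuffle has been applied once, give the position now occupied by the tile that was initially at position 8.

Track the tile's position through each in-shuffle:
8 → 17

17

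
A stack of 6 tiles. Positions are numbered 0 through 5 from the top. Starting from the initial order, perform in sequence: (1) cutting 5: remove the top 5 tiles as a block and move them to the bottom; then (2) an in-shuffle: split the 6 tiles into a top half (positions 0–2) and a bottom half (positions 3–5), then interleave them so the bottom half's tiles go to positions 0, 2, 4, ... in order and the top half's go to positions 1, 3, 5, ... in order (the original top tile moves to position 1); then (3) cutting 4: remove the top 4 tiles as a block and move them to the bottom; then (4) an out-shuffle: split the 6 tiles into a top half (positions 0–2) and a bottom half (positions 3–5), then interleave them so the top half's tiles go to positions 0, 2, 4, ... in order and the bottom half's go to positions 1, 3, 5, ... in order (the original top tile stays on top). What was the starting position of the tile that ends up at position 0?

Undo the operations in reverse order, starting from position 0:
  undo op 4 (out-shuffle, from top half): 0 ← 0
  undo op 3 (cut 4): 0 ← 4
  undo op 2 (in-shuffle, from bottom half): 4 ← 5
  undo op 1 (cut 5): 5 ← 4
So the tile at position 0 came from original position 4.

4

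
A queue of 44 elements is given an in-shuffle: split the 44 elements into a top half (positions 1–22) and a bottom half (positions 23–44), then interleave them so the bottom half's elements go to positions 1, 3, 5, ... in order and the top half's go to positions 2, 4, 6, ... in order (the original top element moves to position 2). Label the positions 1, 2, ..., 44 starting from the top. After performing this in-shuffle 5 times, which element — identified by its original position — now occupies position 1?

Work backwards from position 1, undoing one in-shuffle at a time:
1 ← 23 ← 34 ← 17 ← 31 ← 38
So the element now at position 1 started at position 38.

38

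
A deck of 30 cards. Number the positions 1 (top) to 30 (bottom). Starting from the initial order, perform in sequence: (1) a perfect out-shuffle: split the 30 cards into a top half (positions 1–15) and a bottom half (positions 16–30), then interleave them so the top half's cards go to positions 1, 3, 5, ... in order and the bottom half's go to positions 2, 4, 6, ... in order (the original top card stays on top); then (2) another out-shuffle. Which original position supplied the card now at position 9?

3

Undo the operations in reverse order, starting from position 9:
  undo op 2 (out-shuffle, from top half): 9 ← 5
  undo op 1 (out-shuffle, from top half): 5 ← 3
So the card at position 9 came from original position 3.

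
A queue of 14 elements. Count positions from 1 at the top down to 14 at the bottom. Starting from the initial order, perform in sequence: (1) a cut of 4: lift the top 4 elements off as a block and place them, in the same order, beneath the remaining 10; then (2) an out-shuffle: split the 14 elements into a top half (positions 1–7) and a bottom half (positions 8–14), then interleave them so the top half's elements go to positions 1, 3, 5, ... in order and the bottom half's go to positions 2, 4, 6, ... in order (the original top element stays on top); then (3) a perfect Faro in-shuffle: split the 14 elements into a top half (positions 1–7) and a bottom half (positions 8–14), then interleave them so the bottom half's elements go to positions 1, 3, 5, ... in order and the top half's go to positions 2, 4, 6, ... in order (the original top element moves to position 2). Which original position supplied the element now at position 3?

9

Undo the operations in reverse order, starting from position 3:
  undo op 3 (in-shuffle, from bottom half): 3 ← 9
  undo op 2 (out-shuffle, from top half): 9 ← 5
  undo op 1 (cut 4): 5 ← 9
So the element at position 3 came from original position 9.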